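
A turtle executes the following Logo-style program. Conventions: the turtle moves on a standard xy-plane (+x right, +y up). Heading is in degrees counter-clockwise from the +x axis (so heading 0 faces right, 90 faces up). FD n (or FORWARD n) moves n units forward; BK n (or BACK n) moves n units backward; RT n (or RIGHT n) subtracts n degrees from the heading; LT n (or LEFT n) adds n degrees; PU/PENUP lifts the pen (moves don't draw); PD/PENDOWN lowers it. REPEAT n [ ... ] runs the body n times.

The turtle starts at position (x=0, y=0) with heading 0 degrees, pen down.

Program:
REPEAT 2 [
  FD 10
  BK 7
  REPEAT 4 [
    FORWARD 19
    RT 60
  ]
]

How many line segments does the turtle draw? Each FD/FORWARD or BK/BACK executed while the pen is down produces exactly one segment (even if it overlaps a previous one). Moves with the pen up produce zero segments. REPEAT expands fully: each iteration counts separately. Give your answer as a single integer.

Executing turtle program step by step:
Start: pos=(0,0), heading=0, pen down
REPEAT 2 [
  -- iteration 1/2 --
  FD 10: (0,0) -> (10,0) [heading=0, draw]
  BK 7: (10,0) -> (3,0) [heading=0, draw]
  REPEAT 4 [
    -- iteration 1/4 --
    FD 19: (3,0) -> (22,0) [heading=0, draw]
    RT 60: heading 0 -> 300
    -- iteration 2/4 --
    FD 19: (22,0) -> (31.5,-16.454) [heading=300, draw]
    RT 60: heading 300 -> 240
    -- iteration 3/4 --
    FD 19: (31.5,-16.454) -> (22,-32.909) [heading=240, draw]
    RT 60: heading 240 -> 180
    -- iteration 4/4 --
    FD 19: (22,-32.909) -> (3,-32.909) [heading=180, draw]
    RT 60: heading 180 -> 120
  ]
  -- iteration 2/2 --
  FD 10: (3,-32.909) -> (-2,-24.249) [heading=120, draw]
  BK 7: (-2,-24.249) -> (1.5,-30.311) [heading=120, draw]
  REPEAT 4 [
    -- iteration 1/4 --
    FD 19: (1.5,-30.311) -> (-8,-13.856) [heading=120, draw]
    RT 60: heading 120 -> 60
    -- iteration 2/4 --
    FD 19: (-8,-13.856) -> (1.5,2.598) [heading=60, draw]
    RT 60: heading 60 -> 0
    -- iteration 3/4 --
    FD 19: (1.5,2.598) -> (20.5,2.598) [heading=0, draw]
    RT 60: heading 0 -> 300
    -- iteration 4/4 --
    FD 19: (20.5,2.598) -> (30,-13.856) [heading=300, draw]
    RT 60: heading 300 -> 240
  ]
]
Final: pos=(30,-13.856), heading=240, 12 segment(s) drawn
Segments drawn: 12

Answer: 12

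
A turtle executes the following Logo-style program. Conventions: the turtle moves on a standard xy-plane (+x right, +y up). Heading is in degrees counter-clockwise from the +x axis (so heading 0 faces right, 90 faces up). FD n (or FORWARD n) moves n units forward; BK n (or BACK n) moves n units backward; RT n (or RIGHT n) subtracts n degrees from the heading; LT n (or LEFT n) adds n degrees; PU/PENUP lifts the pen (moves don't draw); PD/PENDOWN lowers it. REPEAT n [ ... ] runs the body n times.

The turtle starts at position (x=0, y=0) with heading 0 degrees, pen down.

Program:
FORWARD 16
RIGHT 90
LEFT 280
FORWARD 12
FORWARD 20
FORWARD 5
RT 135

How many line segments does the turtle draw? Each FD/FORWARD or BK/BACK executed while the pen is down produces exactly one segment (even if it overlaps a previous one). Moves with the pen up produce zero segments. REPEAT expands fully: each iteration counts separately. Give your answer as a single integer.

Executing turtle program step by step:
Start: pos=(0,0), heading=0, pen down
FD 16: (0,0) -> (16,0) [heading=0, draw]
RT 90: heading 0 -> 270
LT 280: heading 270 -> 190
FD 12: (16,0) -> (4.182,-2.084) [heading=190, draw]
FD 20: (4.182,-2.084) -> (-15.514,-5.557) [heading=190, draw]
FD 5: (-15.514,-5.557) -> (-20.438,-6.425) [heading=190, draw]
RT 135: heading 190 -> 55
Final: pos=(-20.438,-6.425), heading=55, 4 segment(s) drawn
Segments drawn: 4

Answer: 4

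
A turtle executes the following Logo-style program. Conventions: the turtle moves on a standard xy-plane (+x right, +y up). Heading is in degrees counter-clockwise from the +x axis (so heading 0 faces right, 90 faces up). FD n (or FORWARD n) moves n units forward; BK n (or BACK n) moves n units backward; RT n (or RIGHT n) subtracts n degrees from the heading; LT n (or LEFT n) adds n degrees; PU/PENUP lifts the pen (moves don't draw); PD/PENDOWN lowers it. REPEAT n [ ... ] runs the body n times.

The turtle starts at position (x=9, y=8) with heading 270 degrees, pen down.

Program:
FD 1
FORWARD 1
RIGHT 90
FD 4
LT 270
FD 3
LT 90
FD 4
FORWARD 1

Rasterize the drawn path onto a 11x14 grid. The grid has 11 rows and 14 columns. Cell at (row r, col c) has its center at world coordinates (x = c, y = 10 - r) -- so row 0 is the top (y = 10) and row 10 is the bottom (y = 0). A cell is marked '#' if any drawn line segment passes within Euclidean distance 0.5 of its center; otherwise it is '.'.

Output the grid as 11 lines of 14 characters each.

Segment 0: (9,8) -> (9,7)
Segment 1: (9,7) -> (9,6)
Segment 2: (9,6) -> (5,6)
Segment 3: (5,6) -> (5,9)
Segment 4: (5,9) -> (1,9)
Segment 5: (1,9) -> (0,9)

Answer: ..............
######........
.....#...#....
.....#...#....
.....#####....
..............
..............
..............
..............
..............
..............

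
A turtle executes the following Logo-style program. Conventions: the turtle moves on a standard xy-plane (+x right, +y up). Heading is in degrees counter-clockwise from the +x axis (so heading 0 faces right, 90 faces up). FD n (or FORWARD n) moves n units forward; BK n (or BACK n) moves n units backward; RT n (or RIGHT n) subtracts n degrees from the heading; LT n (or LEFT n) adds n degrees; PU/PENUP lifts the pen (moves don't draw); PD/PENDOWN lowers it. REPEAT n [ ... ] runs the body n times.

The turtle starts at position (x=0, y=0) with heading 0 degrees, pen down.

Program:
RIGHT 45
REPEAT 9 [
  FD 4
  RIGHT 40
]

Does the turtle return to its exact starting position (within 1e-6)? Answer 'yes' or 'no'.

Answer: yes

Derivation:
Executing turtle program step by step:
Start: pos=(0,0), heading=0, pen down
RT 45: heading 0 -> 315
REPEAT 9 [
  -- iteration 1/9 --
  FD 4: (0,0) -> (2.828,-2.828) [heading=315, draw]
  RT 40: heading 315 -> 275
  -- iteration 2/9 --
  FD 4: (2.828,-2.828) -> (3.177,-6.813) [heading=275, draw]
  RT 40: heading 275 -> 235
  -- iteration 3/9 --
  FD 4: (3.177,-6.813) -> (0.883,-10.09) [heading=235, draw]
  RT 40: heading 235 -> 195
  -- iteration 4/9 --
  FD 4: (0.883,-10.09) -> (-2.981,-11.125) [heading=195, draw]
  RT 40: heading 195 -> 155
  -- iteration 5/9 --
  FD 4: (-2.981,-11.125) -> (-6.606,-9.435) [heading=155, draw]
  RT 40: heading 155 -> 115
  -- iteration 6/9 --
  FD 4: (-6.606,-9.435) -> (-8.297,-5.809) [heading=115, draw]
  RT 40: heading 115 -> 75
  -- iteration 7/9 --
  FD 4: (-8.297,-5.809) -> (-7.261,-1.946) [heading=75, draw]
  RT 40: heading 75 -> 35
  -- iteration 8/9 --
  FD 4: (-7.261,-1.946) -> (-3.985,0.349) [heading=35, draw]
  RT 40: heading 35 -> 355
  -- iteration 9/9 --
  FD 4: (-3.985,0.349) -> (0,0) [heading=355, draw]
  RT 40: heading 355 -> 315
]
Final: pos=(0,0), heading=315, 9 segment(s) drawn

Start position: (0, 0)
Final position: (0, 0)
Distance = 0; < 1e-6 -> CLOSED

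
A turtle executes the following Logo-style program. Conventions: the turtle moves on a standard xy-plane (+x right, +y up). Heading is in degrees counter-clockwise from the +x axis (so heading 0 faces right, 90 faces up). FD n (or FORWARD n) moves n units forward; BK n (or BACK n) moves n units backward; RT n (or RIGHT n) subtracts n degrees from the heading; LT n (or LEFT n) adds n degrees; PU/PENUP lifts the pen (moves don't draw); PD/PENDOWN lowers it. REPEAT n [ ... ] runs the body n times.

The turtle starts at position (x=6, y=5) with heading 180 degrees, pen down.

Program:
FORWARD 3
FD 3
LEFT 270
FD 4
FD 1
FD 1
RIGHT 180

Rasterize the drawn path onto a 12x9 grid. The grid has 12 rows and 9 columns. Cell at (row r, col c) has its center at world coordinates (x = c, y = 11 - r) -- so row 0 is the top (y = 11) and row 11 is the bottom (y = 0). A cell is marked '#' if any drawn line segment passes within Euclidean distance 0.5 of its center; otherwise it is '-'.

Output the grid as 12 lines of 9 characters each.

Segment 0: (6,5) -> (3,5)
Segment 1: (3,5) -> (0,5)
Segment 2: (0,5) -> (0,9)
Segment 3: (0,9) -> (0,10)
Segment 4: (0,10) -> (0,11)

Answer: #--------
#--------
#--------
#--------
#--------
#--------
#######--
---------
---------
---------
---------
---------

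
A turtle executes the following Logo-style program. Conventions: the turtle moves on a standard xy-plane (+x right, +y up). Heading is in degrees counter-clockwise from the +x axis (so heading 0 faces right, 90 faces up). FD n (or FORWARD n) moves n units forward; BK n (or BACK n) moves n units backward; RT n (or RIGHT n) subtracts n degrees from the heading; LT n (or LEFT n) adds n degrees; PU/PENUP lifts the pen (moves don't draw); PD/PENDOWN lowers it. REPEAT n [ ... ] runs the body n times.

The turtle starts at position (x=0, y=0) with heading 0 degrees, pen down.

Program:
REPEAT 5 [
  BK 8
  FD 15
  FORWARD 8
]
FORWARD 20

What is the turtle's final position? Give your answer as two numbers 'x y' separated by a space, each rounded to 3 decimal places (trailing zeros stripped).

Executing turtle program step by step:
Start: pos=(0,0), heading=0, pen down
REPEAT 5 [
  -- iteration 1/5 --
  BK 8: (0,0) -> (-8,0) [heading=0, draw]
  FD 15: (-8,0) -> (7,0) [heading=0, draw]
  FD 8: (7,0) -> (15,0) [heading=0, draw]
  -- iteration 2/5 --
  BK 8: (15,0) -> (7,0) [heading=0, draw]
  FD 15: (7,0) -> (22,0) [heading=0, draw]
  FD 8: (22,0) -> (30,0) [heading=0, draw]
  -- iteration 3/5 --
  BK 8: (30,0) -> (22,0) [heading=0, draw]
  FD 15: (22,0) -> (37,0) [heading=0, draw]
  FD 8: (37,0) -> (45,0) [heading=0, draw]
  -- iteration 4/5 --
  BK 8: (45,0) -> (37,0) [heading=0, draw]
  FD 15: (37,0) -> (52,0) [heading=0, draw]
  FD 8: (52,0) -> (60,0) [heading=0, draw]
  -- iteration 5/5 --
  BK 8: (60,0) -> (52,0) [heading=0, draw]
  FD 15: (52,0) -> (67,0) [heading=0, draw]
  FD 8: (67,0) -> (75,0) [heading=0, draw]
]
FD 20: (75,0) -> (95,0) [heading=0, draw]
Final: pos=(95,0), heading=0, 16 segment(s) drawn

Answer: 95 0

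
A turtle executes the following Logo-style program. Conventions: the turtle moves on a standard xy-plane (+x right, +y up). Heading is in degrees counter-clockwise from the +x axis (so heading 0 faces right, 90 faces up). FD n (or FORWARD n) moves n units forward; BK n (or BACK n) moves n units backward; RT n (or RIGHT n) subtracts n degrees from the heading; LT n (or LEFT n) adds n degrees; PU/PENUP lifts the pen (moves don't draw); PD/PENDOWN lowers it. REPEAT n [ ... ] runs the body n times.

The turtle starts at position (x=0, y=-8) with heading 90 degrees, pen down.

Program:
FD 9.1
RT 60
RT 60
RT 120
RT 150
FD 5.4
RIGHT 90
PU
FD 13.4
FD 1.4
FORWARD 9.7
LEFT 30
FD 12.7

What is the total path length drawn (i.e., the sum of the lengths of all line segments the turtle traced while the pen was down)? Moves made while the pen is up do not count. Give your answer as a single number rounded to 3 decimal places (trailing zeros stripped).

Answer: 14.5

Derivation:
Executing turtle program step by step:
Start: pos=(0,-8), heading=90, pen down
FD 9.1: (0,-8) -> (0,1.1) [heading=90, draw]
RT 60: heading 90 -> 30
RT 60: heading 30 -> 330
RT 120: heading 330 -> 210
RT 150: heading 210 -> 60
FD 5.4: (0,1.1) -> (2.7,5.777) [heading=60, draw]
RT 90: heading 60 -> 330
PU: pen up
FD 13.4: (2.7,5.777) -> (14.305,-0.923) [heading=330, move]
FD 1.4: (14.305,-0.923) -> (15.517,-1.623) [heading=330, move]
FD 9.7: (15.517,-1.623) -> (23.918,-6.473) [heading=330, move]
LT 30: heading 330 -> 0
FD 12.7: (23.918,-6.473) -> (36.618,-6.473) [heading=0, move]
Final: pos=(36.618,-6.473), heading=0, 2 segment(s) drawn

Segment lengths:
  seg 1: (0,-8) -> (0,1.1), length = 9.1
  seg 2: (0,1.1) -> (2.7,5.777), length = 5.4
Total = 14.5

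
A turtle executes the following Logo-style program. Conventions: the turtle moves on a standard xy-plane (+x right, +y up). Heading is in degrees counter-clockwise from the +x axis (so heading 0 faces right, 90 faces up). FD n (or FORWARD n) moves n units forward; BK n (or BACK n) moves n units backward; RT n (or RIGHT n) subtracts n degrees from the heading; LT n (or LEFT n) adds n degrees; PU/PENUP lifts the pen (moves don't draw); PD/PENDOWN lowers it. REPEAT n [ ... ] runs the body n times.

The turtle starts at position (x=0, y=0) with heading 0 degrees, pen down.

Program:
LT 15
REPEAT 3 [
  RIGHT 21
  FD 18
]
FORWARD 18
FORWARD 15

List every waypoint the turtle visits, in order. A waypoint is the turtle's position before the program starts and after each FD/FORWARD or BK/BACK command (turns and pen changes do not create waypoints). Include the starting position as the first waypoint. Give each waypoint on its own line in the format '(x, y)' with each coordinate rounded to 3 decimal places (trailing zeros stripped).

Executing turtle program step by step:
Start: pos=(0,0), heading=0, pen down
LT 15: heading 0 -> 15
REPEAT 3 [
  -- iteration 1/3 --
  RT 21: heading 15 -> 354
  FD 18: (0,0) -> (17.901,-1.882) [heading=354, draw]
  -- iteration 2/3 --
  RT 21: heading 354 -> 333
  FD 18: (17.901,-1.882) -> (33.94,-10.053) [heading=333, draw]
  -- iteration 3/3 --
  RT 21: heading 333 -> 312
  FD 18: (33.94,-10.053) -> (45.984,-23.43) [heading=312, draw]
]
FD 18: (45.984,-23.43) -> (58.028,-36.807) [heading=312, draw]
FD 15: (58.028,-36.807) -> (68.065,-47.954) [heading=312, draw]
Final: pos=(68.065,-47.954), heading=312, 5 segment(s) drawn
Waypoints (6 total):
(0, 0)
(17.901, -1.882)
(33.94, -10.053)
(45.984, -23.43)
(58.028, -36.807)
(68.065, -47.954)

Answer: (0, 0)
(17.901, -1.882)
(33.94, -10.053)
(45.984, -23.43)
(58.028, -36.807)
(68.065, -47.954)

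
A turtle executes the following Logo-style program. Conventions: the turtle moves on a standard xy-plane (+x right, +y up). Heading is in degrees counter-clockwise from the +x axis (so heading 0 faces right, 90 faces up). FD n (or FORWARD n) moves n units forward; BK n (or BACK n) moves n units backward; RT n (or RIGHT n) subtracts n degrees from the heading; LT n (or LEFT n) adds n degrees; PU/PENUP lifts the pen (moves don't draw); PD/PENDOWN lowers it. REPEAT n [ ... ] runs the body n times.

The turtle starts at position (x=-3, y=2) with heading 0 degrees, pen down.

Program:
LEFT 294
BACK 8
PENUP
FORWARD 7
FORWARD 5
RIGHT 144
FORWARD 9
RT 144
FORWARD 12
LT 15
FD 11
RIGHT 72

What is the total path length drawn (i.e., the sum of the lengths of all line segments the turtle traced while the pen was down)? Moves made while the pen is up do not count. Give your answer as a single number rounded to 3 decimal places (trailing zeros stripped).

Executing turtle program step by step:
Start: pos=(-3,2), heading=0, pen down
LT 294: heading 0 -> 294
BK 8: (-3,2) -> (-6.254,9.308) [heading=294, draw]
PU: pen up
FD 7: (-6.254,9.308) -> (-3.407,2.914) [heading=294, move]
FD 5: (-3.407,2.914) -> (-1.373,-1.654) [heading=294, move]
RT 144: heading 294 -> 150
FD 9: (-1.373,-1.654) -> (-9.167,2.846) [heading=150, move]
RT 144: heading 150 -> 6
FD 12: (-9.167,2.846) -> (2.767,4.1) [heading=6, move]
LT 15: heading 6 -> 21
FD 11: (2.767,4.1) -> (13.036,8.042) [heading=21, move]
RT 72: heading 21 -> 309
Final: pos=(13.036,8.042), heading=309, 1 segment(s) drawn

Segment lengths:
  seg 1: (-3,2) -> (-6.254,9.308), length = 8
Total = 8

Answer: 8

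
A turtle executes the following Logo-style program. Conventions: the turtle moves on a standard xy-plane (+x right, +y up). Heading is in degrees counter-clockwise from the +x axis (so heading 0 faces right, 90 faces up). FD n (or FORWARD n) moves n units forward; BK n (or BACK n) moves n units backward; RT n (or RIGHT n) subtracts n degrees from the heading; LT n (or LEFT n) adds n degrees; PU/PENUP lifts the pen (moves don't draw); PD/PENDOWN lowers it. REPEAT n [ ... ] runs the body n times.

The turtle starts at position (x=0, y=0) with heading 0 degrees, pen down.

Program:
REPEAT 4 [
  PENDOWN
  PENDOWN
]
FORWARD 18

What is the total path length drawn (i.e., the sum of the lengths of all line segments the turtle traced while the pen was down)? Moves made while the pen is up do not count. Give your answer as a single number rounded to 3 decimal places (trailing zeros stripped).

Answer: 18

Derivation:
Executing turtle program step by step:
Start: pos=(0,0), heading=0, pen down
REPEAT 4 [
  -- iteration 1/4 --
  PD: pen down
  PD: pen down
  -- iteration 2/4 --
  PD: pen down
  PD: pen down
  -- iteration 3/4 --
  PD: pen down
  PD: pen down
  -- iteration 4/4 --
  PD: pen down
  PD: pen down
]
FD 18: (0,0) -> (18,0) [heading=0, draw]
Final: pos=(18,0), heading=0, 1 segment(s) drawn

Segment lengths:
  seg 1: (0,0) -> (18,0), length = 18
Total = 18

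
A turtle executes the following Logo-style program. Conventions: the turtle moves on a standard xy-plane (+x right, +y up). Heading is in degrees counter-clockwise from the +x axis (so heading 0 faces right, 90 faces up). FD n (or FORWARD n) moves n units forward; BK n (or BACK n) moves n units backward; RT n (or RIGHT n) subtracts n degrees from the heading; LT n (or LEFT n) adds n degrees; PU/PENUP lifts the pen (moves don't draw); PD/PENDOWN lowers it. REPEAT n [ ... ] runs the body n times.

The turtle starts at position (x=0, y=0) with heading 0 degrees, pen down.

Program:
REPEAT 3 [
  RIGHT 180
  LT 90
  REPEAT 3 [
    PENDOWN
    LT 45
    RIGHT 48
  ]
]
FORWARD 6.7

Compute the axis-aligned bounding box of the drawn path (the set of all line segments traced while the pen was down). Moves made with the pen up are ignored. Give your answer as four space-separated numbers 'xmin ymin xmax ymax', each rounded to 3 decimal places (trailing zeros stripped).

Answer: 0 0 3.042 5.97

Derivation:
Executing turtle program step by step:
Start: pos=(0,0), heading=0, pen down
REPEAT 3 [
  -- iteration 1/3 --
  RT 180: heading 0 -> 180
  LT 90: heading 180 -> 270
  REPEAT 3 [
    -- iteration 1/3 --
    PD: pen down
    LT 45: heading 270 -> 315
    RT 48: heading 315 -> 267
    -- iteration 2/3 --
    PD: pen down
    LT 45: heading 267 -> 312
    RT 48: heading 312 -> 264
    -- iteration 3/3 --
    PD: pen down
    LT 45: heading 264 -> 309
    RT 48: heading 309 -> 261
  ]
  -- iteration 2/3 --
  RT 180: heading 261 -> 81
  LT 90: heading 81 -> 171
  REPEAT 3 [
    -- iteration 1/3 --
    PD: pen down
    LT 45: heading 171 -> 216
    RT 48: heading 216 -> 168
    -- iteration 2/3 --
    PD: pen down
    LT 45: heading 168 -> 213
    RT 48: heading 213 -> 165
    -- iteration 3/3 --
    PD: pen down
    LT 45: heading 165 -> 210
    RT 48: heading 210 -> 162
  ]
  -- iteration 3/3 --
  RT 180: heading 162 -> 342
  LT 90: heading 342 -> 72
  REPEAT 3 [
    -- iteration 1/3 --
    PD: pen down
    LT 45: heading 72 -> 117
    RT 48: heading 117 -> 69
    -- iteration 2/3 --
    PD: pen down
    LT 45: heading 69 -> 114
    RT 48: heading 114 -> 66
    -- iteration 3/3 --
    PD: pen down
    LT 45: heading 66 -> 111
    RT 48: heading 111 -> 63
  ]
]
FD 6.7: (0,0) -> (3.042,5.97) [heading=63, draw]
Final: pos=(3.042,5.97), heading=63, 1 segment(s) drawn

Segment endpoints: x in {0, 3.042}, y in {0, 5.97}
xmin=0, ymin=0, xmax=3.042, ymax=5.97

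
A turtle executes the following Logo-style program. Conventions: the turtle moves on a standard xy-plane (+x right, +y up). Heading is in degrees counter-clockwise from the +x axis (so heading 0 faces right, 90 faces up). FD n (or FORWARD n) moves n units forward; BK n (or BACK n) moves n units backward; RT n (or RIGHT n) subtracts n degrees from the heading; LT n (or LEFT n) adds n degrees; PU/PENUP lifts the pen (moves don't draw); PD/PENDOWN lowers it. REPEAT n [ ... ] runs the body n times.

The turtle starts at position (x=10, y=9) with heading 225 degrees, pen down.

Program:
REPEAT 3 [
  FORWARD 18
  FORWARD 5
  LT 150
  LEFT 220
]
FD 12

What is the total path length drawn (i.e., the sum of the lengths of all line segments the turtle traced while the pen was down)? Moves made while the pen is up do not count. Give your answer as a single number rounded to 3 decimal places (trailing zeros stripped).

Executing turtle program step by step:
Start: pos=(10,9), heading=225, pen down
REPEAT 3 [
  -- iteration 1/3 --
  FD 18: (10,9) -> (-2.728,-3.728) [heading=225, draw]
  FD 5: (-2.728,-3.728) -> (-6.263,-7.263) [heading=225, draw]
  LT 150: heading 225 -> 15
  LT 220: heading 15 -> 235
  -- iteration 2/3 --
  FD 18: (-6.263,-7.263) -> (-16.588,-22.008) [heading=235, draw]
  FD 5: (-16.588,-22.008) -> (-19.456,-26.104) [heading=235, draw]
  LT 150: heading 235 -> 25
  LT 220: heading 25 -> 245
  -- iteration 3/3 --
  FD 18: (-19.456,-26.104) -> (-27.063,-42.417) [heading=245, draw]
  FD 5: (-27.063,-42.417) -> (-29.176,-46.949) [heading=245, draw]
  LT 150: heading 245 -> 35
  LT 220: heading 35 -> 255
]
FD 12: (-29.176,-46.949) -> (-32.282,-58.54) [heading=255, draw]
Final: pos=(-32.282,-58.54), heading=255, 7 segment(s) drawn

Segment lengths:
  seg 1: (10,9) -> (-2.728,-3.728), length = 18
  seg 2: (-2.728,-3.728) -> (-6.263,-7.263), length = 5
  seg 3: (-6.263,-7.263) -> (-16.588,-22.008), length = 18
  seg 4: (-16.588,-22.008) -> (-19.456,-26.104), length = 5
  seg 5: (-19.456,-26.104) -> (-27.063,-42.417), length = 18
  seg 6: (-27.063,-42.417) -> (-29.176,-46.949), length = 5
  seg 7: (-29.176,-46.949) -> (-32.282,-58.54), length = 12
Total = 81

Answer: 81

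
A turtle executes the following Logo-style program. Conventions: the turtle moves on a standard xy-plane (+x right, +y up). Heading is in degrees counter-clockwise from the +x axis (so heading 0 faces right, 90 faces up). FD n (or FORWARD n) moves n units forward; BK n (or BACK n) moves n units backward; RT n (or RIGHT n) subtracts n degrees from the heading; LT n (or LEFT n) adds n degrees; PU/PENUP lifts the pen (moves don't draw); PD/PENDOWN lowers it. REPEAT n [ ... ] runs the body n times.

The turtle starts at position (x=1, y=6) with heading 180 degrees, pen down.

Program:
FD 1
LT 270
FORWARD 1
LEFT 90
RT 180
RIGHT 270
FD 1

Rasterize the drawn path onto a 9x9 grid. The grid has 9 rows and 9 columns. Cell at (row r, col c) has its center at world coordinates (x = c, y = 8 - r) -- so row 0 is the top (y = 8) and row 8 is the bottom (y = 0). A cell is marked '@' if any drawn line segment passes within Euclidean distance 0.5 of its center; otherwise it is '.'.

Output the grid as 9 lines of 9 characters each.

Segment 0: (1,6) -> (0,6)
Segment 1: (0,6) -> (0,7)
Segment 2: (0,7) -> (0,8)

Answer: @........
@........
@@.......
.........
.........
.........
.........
.........
.........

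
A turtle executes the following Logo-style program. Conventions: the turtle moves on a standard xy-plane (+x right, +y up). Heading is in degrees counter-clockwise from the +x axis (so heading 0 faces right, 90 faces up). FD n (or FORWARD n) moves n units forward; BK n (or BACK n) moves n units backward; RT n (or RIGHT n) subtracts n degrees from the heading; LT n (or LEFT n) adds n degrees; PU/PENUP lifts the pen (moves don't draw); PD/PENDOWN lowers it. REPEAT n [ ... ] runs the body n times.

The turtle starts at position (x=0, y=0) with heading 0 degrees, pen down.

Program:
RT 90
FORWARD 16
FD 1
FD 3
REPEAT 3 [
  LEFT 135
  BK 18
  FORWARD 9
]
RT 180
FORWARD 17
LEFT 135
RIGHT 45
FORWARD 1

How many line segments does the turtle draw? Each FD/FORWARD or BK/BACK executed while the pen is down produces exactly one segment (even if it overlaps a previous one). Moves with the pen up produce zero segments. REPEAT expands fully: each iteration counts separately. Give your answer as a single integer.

Executing turtle program step by step:
Start: pos=(0,0), heading=0, pen down
RT 90: heading 0 -> 270
FD 16: (0,0) -> (0,-16) [heading=270, draw]
FD 1: (0,-16) -> (0,-17) [heading=270, draw]
FD 3: (0,-17) -> (0,-20) [heading=270, draw]
REPEAT 3 [
  -- iteration 1/3 --
  LT 135: heading 270 -> 45
  BK 18: (0,-20) -> (-12.728,-32.728) [heading=45, draw]
  FD 9: (-12.728,-32.728) -> (-6.364,-26.364) [heading=45, draw]
  -- iteration 2/3 --
  LT 135: heading 45 -> 180
  BK 18: (-6.364,-26.364) -> (11.636,-26.364) [heading=180, draw]
  FD 9: (11.636,-26.364) -> (2.636,-26.364) [heading=180, draw]
  -- iteration 3/3 --
  LT 135: heading 180 -> 315
  BK 18: (2.636,-26.364) -> (-10.092,-13.636) [heading=315, draw]
  FD 9: (-10.092,-13.636) -> (-3.728,-20) [heading=315, draw]
]
RT 180: heading 315 -> 135
FD 17: (-3.728,-20) -> (-15.749,-7.979) [heading=135, draw]
LT 135: heading 135 -> 270
RT 45: heading 270 -> 225
FD 1: (-15.749,-7.979) -> (-16.456,-8.686) [heading=225, draw]
Final: pos=(-16.456,-8.686), heading=225, 11 segment(s) drawn
Segments drawn: 11

Answer: 11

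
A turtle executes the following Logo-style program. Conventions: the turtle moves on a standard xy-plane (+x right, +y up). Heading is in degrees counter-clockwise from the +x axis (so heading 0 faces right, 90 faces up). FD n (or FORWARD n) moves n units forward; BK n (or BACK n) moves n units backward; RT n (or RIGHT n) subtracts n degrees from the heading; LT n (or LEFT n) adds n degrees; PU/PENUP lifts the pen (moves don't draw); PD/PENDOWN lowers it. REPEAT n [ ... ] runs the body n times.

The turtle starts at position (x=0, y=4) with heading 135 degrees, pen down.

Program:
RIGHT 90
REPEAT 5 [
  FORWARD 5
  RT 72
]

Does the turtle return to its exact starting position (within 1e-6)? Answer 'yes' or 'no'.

Answer: yes

Derivation:
Executing turtle program step by step:
Start: pos=(0,4), heading=135, pen down
RT 90: heading 135 -> 45
REPEAT 5 [
  -- iteration 1/5 --
  FD 5: (0,4) -> (3.536,7.536) [heading=45, draw]
  RT 72: heading 45 -> 333
  -- iteration 2/5 --
  FD 5: (3.536,7.536) -> (7.991,5.266) [heading=333, draw]
  RT 72: heading 333 -> 261
  -- iteration 3/5 --
  FD 5: (7.991,5.266) -> (7.208,0.327) [heading=261, draw]
  RT 72: heading 261 -> 189
  -- iteration 4/5 --
  FD 5: (7.208,0.327) -> (2.27,-0.455) [heading=189, draw]
  RT 72: heading 189 -> 117
  -- iteration 5/5 --
  FD 5: (2.27,-0.455) -> (0,4) [heading=117, draw]
  RT 72: heading 117 -> 45
]
Final: pos=(0,4), heading=45, 5 segment(s) drawn

Start position: (0, 4)
Final position: (0, 4)
Distance = 0; < 1e-6 -> CLOSED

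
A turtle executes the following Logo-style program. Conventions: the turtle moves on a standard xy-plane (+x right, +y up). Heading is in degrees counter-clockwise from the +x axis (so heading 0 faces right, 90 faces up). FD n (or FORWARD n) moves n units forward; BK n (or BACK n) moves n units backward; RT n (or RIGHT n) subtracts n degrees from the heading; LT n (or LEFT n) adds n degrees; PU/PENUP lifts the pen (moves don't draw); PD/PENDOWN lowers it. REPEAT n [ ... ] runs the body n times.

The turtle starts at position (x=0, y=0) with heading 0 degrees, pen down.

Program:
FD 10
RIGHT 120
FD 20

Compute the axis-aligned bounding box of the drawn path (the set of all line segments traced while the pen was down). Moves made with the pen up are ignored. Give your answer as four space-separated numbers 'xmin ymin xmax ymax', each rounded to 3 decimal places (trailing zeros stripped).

Executing turtle program step by step:
Start: pos=(0,0), heading=0, pen down
FD 10: (0,0) -> (10,0) [heading=0, draw]
RT 120: heading 0 -> 240
FD 20: (10,0) -> (0,-17.321) [heading=240, draw]
Final: pos=(0,-17.321), heading=240, 2 segment(s) drawn

Segment endpoints: x in {0, 0, 10}, y in {-17.321, 0}
xmin=0, ymin=-17.321, xmax=10, ymax=0

Answer: 0 -17.321 10 0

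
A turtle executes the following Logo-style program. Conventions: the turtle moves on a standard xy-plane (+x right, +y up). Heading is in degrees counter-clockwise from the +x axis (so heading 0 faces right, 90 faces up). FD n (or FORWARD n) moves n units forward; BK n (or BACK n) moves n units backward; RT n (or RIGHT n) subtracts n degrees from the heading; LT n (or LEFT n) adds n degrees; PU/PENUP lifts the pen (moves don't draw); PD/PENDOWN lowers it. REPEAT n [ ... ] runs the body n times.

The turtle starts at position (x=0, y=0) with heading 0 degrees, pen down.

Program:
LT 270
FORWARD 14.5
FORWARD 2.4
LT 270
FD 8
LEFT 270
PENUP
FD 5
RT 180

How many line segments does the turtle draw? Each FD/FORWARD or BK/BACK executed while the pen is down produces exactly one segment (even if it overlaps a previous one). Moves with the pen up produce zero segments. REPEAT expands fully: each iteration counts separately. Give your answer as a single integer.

Answer: 3

Derivation:
Executing turtle program step by step:
Start: pos=(0,0), heading=0, pen down
LT 270: heading 0 -> 270
FD 14.5: (0,0) -> (0,-14.5) [heading=270, draw]
FD 2.4: (0,-14.5) -> (0,-16.9) [heading=270, draw]
LT 270: heading 270 -> 180
FD 8: (0,-16.9) -> (-8,-16.9) [heading=180, draw]
LT 270: heading 180 -> 90
PU: pen up
FD 5: (-8,-16.9) -> (-8,-11.9) [heading=90, move]
RT 180: heading 90 -> 270
Final: pos=(-8,-11.9), heading=270, 3 segment(s) drawn
Segments drawn: 3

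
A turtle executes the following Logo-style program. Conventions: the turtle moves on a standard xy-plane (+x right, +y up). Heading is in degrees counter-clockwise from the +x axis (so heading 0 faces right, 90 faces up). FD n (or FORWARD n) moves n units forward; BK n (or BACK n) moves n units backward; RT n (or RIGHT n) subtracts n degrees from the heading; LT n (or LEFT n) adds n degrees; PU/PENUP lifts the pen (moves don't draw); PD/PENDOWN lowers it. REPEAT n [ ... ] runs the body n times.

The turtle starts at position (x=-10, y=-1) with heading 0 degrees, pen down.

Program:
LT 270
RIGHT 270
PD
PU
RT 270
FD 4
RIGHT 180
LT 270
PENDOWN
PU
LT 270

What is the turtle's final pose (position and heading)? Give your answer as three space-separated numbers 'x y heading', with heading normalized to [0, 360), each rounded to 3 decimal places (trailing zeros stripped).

Answer: -10 3 90

Derivation:
Executing turtle program step by step:
Start: pos=(-10,-1), heading=0, pen down
LT 270: heading 0 -> 270
RT 270: heading 270 -> 0
PD: pen down
PU: pen up
RT 270: heading 0 -> 90
FD 4: (-10,-1) -> (-10,3) [heading=90, move]
RT 180: heading 90 -> 270
LT 270: heading 270 -> 180
PD: pen down
PU: pen up
LT 270: heading 180 -> 90
Final: pos=(-10,3), heading=90, 0 segment(s) drawn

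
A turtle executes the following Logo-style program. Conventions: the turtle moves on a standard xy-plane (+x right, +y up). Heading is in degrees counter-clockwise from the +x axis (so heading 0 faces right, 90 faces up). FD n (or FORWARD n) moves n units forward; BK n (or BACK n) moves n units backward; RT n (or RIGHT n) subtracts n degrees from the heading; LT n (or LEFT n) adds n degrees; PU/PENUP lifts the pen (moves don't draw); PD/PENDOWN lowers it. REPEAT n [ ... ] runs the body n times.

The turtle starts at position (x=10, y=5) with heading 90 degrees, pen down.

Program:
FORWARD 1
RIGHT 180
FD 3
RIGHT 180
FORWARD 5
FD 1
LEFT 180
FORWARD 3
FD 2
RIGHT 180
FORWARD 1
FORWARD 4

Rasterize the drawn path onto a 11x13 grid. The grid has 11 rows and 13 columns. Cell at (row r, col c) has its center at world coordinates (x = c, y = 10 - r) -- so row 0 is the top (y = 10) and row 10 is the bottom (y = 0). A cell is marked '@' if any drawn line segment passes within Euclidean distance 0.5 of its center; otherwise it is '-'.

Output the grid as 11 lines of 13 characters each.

Segment 0: (10,5) -> (10,6)
Segment 1: (10,6) -> (10,3)
Segment 2: (10,3) -> (10,8)
Segment 3: (10,8) -> (10,9)
Segment 4: (10,9) -> (10,6)
Segment 5: (10,6) -> (10,4)
Segment 6: (10,4) -> (10,5)
Segment 7: (10,5) -> (10,9)

Answer: -------------
----------@--
----------@--
----------@--
----------@--
----------@--
----------@--
----------@--
-------------
-------------
-------------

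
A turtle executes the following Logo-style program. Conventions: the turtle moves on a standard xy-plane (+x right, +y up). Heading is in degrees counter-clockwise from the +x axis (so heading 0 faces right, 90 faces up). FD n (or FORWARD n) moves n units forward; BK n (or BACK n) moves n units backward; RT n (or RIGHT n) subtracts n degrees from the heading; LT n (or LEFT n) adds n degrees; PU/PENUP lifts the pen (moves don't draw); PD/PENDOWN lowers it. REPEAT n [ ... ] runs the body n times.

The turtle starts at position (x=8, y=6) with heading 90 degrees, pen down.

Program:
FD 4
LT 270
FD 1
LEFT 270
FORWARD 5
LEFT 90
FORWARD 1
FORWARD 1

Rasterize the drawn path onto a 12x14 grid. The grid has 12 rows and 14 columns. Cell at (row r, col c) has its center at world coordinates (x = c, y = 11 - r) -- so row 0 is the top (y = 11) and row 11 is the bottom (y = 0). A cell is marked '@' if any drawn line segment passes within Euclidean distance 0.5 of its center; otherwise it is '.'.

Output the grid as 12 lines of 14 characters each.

Answer: ..............
........@@....
........@@....
........@@....
........@@....
........@@....
.........@@@..
..............
..............
..............
..............
..............

Derivation:
Segment 0: (8,6) -> (8,10)
Segment 1: (8,10) -> (9,10)
Segment 2: (9,10) -> (9,5)
Segment 3: (9,5) -> (10,5)
Segment 4: (10,5) -> (11,5)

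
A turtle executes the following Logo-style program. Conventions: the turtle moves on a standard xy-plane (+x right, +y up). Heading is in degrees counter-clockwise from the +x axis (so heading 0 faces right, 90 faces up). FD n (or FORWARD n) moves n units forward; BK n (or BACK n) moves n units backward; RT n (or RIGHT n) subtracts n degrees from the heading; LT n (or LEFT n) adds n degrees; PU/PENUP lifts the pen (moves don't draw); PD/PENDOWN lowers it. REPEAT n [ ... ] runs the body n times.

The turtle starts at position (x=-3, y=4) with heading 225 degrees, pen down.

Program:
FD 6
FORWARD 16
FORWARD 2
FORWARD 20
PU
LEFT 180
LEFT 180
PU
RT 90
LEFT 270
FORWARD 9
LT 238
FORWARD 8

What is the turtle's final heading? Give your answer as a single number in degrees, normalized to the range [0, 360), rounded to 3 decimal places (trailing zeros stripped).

Executing turtle program step by step:
Start: pos=(-3,4), heading=225, pen down
FD 6: (-3,4) -> (-7.243,-0.243) [heading=225, draw]
FD 16: (-7.243,-0.243) -> (-18.556,-11.556) [heading=225, draw]
FD 2: (-18.556,-11.556) -> (-19.971,-12.971) [heading=225, draw]
FD 20: (-19.971,-12.971) -> (-34.113,-27.113) [heading=225, draw]
PU: pen up
LT 180: heading 225 -> 45
LT 180: heading 45 -> 225
PU: pen up
RT 90: heading 225 -> 135
LT 270: heading 135 -> 45
FD 9: (-34.113,-27.113) -> (-27.749,-20.749) [heading=45, move]
LT 238: heading 45 -> 283
FD 8: (-27.749,-20.749) -> (-25.949,-28.544) [heading=283, move]
Final: pos=(-25.949,-28.544), heading=283, 4 segment(s) drawn

Answer: 283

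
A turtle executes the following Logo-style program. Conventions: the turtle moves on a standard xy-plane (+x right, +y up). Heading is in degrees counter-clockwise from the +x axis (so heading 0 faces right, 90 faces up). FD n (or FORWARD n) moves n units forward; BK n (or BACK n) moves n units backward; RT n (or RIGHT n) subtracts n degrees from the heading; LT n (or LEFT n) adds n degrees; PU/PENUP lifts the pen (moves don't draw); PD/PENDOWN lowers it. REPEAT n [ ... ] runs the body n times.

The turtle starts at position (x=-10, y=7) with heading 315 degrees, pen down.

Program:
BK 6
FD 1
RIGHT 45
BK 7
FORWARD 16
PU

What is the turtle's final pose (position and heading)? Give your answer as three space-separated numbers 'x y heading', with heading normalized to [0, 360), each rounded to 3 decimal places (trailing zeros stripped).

Answer: -13.536 1.536 270

Derivation:
Executing turtle program step by step:
Start: pos=(-10,7), heading=315, pen down
BK 6: (-10,7) -> (-14.243,11.243) [heading=315, draw]
FD 1: (-14.243,11.243) -> (-13.536,10.536) [heading=315, draw]
RT 45: heading 315 -> 270
BK 7: (-13.536,10.536) -> (-13.536,17.536) [heading=270, draw]
FD 16: (-13.536,17.536) -> (-13.536,1.536) [heading=270, draw]
PU: pen up
Final: pos=(-13.536,1.536), heading=270, 4 segment(s) drawn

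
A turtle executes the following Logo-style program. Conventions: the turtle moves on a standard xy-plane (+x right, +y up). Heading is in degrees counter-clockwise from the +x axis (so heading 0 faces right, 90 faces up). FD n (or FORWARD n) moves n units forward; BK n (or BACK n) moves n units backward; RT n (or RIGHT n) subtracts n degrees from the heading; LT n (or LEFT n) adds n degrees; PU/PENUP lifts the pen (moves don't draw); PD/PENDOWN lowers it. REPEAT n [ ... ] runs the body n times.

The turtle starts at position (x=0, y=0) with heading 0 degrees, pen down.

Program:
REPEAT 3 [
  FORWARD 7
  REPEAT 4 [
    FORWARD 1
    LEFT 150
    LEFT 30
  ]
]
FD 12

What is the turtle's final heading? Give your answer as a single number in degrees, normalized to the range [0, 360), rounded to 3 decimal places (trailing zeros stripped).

Answer: 0

Derivation:
Executing turtle program step by step:
Start: pos=(0,0), heading=0, pen down
REPEAT 3 [
  -- iteration 1/3 --
  FD 7: (0,0) -> (7,0) [heading=0, draw]
  REPEAT 4 [
    -- iteration 1/4 --
    FD 1: (7,0) -> (8,0) [heading=0, draw]
    LT 150: heading 0 -> 150
    LT 30: heading 150 -> 180
    -- iteration 2/4 --
    FD 1: (8,0) -> (7,0) [heading=180, draw]
    LT 150: heading 180 -> 330
    LT 30: heading 330 -> 0
    -- iteration 3/4 --
    FD 1: (7,0) -> (8,0) [heading=0, draw]
    LT 150: heading 0 -> 150
    LT 30: heading 150 -> 180
    -- iteration 4/4 --
    FD 1: (8,0) -> (7,0) [heading=180, draw]
    LT 150: heading 180 -> 330
    LT 30: heading 330 -> 0
  ]
  -- iteration 2/3 --
  FD 7: (7,0) -> (14,0) [heading=0, draw]
  REPEAT 4 [
    -- iteration 1/4 --
    FD 1: (14,0) -> (15,0) [heading=0, draw]
    LT 150: heading 0 -> 150
    LT 30: heading 150 -> 180
    -- iteration 2/4 --
    FD 1: (15,0) -> (14,0) [heading=180, draw]
    LT 150: heading 180 -> 330
    LT 30: heading 330 -> 0
    -- iteration 3/4 --
    FD 1: (14,0) -> (15,0) [heading=0, draw]
    LT 150: heading 0 -> 150
    LT 30: heading 150 -> 180
    -- iteration 4/4 --
    FD 1: (15,0) -> (14,0) [heading=180, draw]
    LT 150: heading 180 -> 330
    LT 30: heading 330 -> 0
  ]
  -- iteration 3/3 --
  FD 7: (14,0) -> (21,0) [heading=0, draw]
  REPEAT 4 [
    -- iteration 1/4 --
    FD 1: (21,0) -> (22,0) [heading=0, draw]
    LT 150: heading 0 -> 150
    LT 30: heading 150 -> 180
    -- iteration 2/4 --
    FD 1: (22,0) -> (21,0) [heading=180, draw]
    LT 150: heading 180 -> 330
    LT 30: heading 330 -> 0
    -- iteration 3/4 --
    FD 1: (21,0) -> (22,0) [heading=0, draw]
    LT 150: heading 0 -> 150
    LT 30: heading 150 -> 180
    -- iteration 4/4 --
    FD 1: (22,0) -> (21,0) [heading=180, draw]
    LT 150: heading 180 -> 330
    LT 30: heading 330 -> 0
  ]
]
FD 12: (21,0) -> (33,0) [heading=0, draw]
Final: pos=(33,0), heading=0, 16 segment(s) drawn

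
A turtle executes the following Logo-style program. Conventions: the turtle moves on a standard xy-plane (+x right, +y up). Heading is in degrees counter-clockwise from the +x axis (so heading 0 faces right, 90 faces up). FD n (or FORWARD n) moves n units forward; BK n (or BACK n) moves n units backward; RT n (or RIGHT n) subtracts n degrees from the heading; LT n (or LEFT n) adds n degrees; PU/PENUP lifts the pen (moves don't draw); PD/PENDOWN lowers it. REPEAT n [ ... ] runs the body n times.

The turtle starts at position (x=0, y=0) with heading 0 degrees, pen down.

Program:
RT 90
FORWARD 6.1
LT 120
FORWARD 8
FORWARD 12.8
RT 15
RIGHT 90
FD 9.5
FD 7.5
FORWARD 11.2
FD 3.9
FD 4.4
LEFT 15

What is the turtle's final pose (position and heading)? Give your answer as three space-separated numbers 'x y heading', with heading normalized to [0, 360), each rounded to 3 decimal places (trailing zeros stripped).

Executing turtle program step by step:
Start: pos=(0,0), heading=0, pen down
RT 90: heading 0 -> 270
FD 6.1: (0,0) -> (0,-6.1) [heading=270, draw]
LT 120: heading 270 -> 30
FD 8: (0,-6.1) -> (6.928,-2.1) [heading=30, draw]
FD 12.8: (6.928,-2.1) -> (18.013,4.3) [heading=30, draw]
RT 15: heading 30 -> 15
RT 90: heading 15 -> 285
FD 9.5: (18.013,4.3) -> (20.472,-4.876) [heading=285, draw]
FD 7.5: (20.472,-4.876) -> (22.413,-12.121) [heading=285, draw]
FD 11.2: (22.413,-12.121) -> (25.312,-22.939) [heading=285, draw]
FD 3.9: (25.312,-22.939) -> (26.321,-26.706) [heading=285, draw]
FD 4.4: (26.321,-26.706) -> (27.46,-30.956) [heading=285, draw]
LT 15: heading 285 -> 300
Final: pos=(27.46,-30.956), heading=300, 8 segment(s) drawn

Answer: 27.46 -30.956 300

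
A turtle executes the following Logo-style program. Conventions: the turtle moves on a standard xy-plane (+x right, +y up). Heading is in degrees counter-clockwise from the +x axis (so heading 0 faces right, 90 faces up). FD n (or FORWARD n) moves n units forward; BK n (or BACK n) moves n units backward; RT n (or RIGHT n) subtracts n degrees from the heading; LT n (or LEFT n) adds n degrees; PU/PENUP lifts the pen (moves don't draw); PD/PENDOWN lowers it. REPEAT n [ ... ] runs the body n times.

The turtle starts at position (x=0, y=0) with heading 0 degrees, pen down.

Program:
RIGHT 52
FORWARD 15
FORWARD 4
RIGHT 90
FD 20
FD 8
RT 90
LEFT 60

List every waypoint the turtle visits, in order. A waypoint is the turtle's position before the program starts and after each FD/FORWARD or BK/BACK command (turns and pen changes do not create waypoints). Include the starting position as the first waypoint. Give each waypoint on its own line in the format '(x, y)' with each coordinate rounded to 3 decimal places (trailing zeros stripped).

Answer: (0, 0)
(9.235, -11.82)
(11.698, -14.972)
(-4.063, -27.285)
(-10.367, -32.211)

Derivation:
Executing turtle program step by step:
Start: pos=(0,0), heading=0, pen down
RT 52: heading 0 -> 308
FD 15: (0,0) -> (9.235,-11.82) [heading=308, draw]
FD 4: (9.235,-11.82) -> (11.698,-14.972) [heading=308, draw]
RT 90: heading 308 -> 218
FD 20: (11.698,-14.972) -> (-4.063,-27.285) [heading=218, draw]
FD 8: (-4.063,-27.285) -> (-10.367,-32.211) [heading=218, draw]
RT 90: heading 218 -> 128
LT 60: heading 128 -> 188
Final: pos=(-10.367,-32.211), heading=188, 4 segment(s) drawn
Waypoints (5 total):
(0, 0)
(9.235, -11.82)
(11.698, -14.972)
(-4.063, -27.285)
(-10.367, -32.211)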